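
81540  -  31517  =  50023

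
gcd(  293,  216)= 1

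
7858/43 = 182 + 32/43 = 182.74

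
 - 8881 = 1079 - 9960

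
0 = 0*5583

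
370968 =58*6396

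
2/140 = 1/70=0.01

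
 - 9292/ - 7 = 1327 + 3/7 =1327.43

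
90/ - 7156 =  - 1 + 3533/3578 =- 0.01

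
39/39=1 = 1.00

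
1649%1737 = 1649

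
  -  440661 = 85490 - 526151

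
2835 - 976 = 1859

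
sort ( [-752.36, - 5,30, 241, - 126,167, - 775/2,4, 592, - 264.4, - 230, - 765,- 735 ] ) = [ - 765, - 752.36, - 735, - 775/2,  -  264.4, - 230, - 126, -5,4,30,  167,241,  592]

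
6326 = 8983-2657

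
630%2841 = 630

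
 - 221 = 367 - 588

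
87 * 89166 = 7757442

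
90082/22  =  4094  +  7/11 = 4094.64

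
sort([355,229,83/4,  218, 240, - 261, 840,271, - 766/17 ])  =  [ - 261,  -  766/17,83/4 , 218,229,240, 271 , 355,  840]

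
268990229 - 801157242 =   -  532167013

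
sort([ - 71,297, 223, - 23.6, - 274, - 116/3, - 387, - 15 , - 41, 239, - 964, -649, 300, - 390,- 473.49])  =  [ - 964 , - 649,-473.49, - 390, - 387,  -  274,  -  71, - 41, - 116/3, - 23.6, - 15 , 223, 239, 297, 300 ] 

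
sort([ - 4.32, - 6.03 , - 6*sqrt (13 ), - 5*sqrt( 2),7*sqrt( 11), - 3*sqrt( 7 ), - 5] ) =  [ - 6*sqrt(13 ), - 3*sqrt(7), - 5*sqrt( 2), - 6.03, - 5, - 4.32,7*sqrt( 11)]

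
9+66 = 75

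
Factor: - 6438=-2^1*3^1*29^1 *37^1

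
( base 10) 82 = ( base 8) 122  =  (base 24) 3a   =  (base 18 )4A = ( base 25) 37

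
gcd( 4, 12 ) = 4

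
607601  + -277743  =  329858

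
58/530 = 29/265= 0.11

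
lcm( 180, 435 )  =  5220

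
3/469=3/469 = 0.01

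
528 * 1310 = 691680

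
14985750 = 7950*1885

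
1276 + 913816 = 915092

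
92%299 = 92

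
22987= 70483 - 47496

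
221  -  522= - 301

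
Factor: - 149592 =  - 2^3 * 3^1 * 23^1*271^1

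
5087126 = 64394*79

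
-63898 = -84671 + 20773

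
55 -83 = -28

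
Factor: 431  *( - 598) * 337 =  - 86857706 = -  2^1*13^1*23^1*337^1*431^1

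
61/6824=61/6824 = 0.01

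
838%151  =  83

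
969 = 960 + 9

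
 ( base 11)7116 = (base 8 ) 22357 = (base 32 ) 97f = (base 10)9455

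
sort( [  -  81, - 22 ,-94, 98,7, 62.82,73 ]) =[  -  94, - 81,  -  22, 7,  62.82,73,98] 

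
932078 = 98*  9511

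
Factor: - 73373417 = - 13^1 *5644109^1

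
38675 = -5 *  ( - 7735)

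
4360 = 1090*4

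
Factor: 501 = 3^1 * 167^1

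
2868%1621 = 1247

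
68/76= 17/19 = 0.89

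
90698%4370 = 3298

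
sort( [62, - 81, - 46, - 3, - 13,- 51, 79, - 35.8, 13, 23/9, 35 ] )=[-81, - 51, - 46,- 35.8, - 13, - 3, 23/9, 13, 35, 62, 79]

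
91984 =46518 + 45466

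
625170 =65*9618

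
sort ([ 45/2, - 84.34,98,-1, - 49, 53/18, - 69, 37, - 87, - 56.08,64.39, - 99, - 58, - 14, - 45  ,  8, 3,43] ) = [-99, - 87, - 84.34, - 69, - 58, - 56.08,  -  49,- 45, - 14,  -  1, 53/18, 3,8,45/2 , 37, 43, 64.39 , 98] 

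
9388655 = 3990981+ 5397674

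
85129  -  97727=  - 12598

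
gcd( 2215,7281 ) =1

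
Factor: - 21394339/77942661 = -3^(-1 ) * 509^ ( -1)*51043^ ( - 1)*21394339^1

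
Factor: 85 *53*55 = 5^2 * 11^1 * 17^1 * 53^1 = 247775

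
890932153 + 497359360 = 1388291513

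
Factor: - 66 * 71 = - 4686 = -2^1 * 3^1 *11^1 * 71^1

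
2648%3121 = 2648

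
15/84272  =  15/84272=0.00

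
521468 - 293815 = 227653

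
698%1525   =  698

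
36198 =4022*9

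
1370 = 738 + 632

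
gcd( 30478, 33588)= 622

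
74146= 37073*2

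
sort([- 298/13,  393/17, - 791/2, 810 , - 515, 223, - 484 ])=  [  -  515,-484, - 791/2, - 298/13, 393/17,223,810]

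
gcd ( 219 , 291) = 3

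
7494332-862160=6632172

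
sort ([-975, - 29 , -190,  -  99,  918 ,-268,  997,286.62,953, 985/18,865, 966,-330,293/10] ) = [  -  975, - 330,- 268,  -  190, - 99,-29, 293/10 , 985/18,286.62,865,918,953,966,997]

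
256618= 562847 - 306229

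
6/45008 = 3/22504 =0.00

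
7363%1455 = 88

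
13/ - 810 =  - 1 + 797/810= - 0.02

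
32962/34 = 969 + 8/17 = 969.47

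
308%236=72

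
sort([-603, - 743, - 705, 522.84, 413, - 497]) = [ - 743, - 705 , - 603, - 497,413,522.84 ] 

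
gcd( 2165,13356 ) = 1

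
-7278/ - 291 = 25 + 1/97 = 25.01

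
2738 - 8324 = - 5586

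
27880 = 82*340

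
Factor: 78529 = 11^3*59^1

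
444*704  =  312576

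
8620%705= 160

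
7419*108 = 801252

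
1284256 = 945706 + 338550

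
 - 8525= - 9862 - -1337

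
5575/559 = 9 + 544/559 = 9.97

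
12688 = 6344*2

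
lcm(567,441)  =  3969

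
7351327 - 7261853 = 89474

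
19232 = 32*601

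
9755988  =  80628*121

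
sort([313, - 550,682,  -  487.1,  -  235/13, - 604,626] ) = [ - 604, - 550, - 487.1, - 235/13,313,626,682 ] 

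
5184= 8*648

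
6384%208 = 144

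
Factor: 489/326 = 2^(-1 )* 3^1  =  3/2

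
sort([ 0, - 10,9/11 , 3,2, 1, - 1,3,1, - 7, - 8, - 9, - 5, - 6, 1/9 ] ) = [ - 10, - 9, - 8 , - 7, - 6, - 5, - 1,  0, 1/9, 9/11 , 1,1,2,3,3 ] 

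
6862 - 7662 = -800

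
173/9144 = 173/9144 = 0.02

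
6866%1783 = 1517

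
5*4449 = 22245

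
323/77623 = 323/77623 = 0.00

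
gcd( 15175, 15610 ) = 5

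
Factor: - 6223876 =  - 2^2*1555969^1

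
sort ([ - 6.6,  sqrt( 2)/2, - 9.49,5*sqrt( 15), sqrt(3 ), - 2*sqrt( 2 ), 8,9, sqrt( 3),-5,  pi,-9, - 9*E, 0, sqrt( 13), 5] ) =[- 9*E, - 9.49, -9,-6.6, -5, -2*sqrt( 2 ), 0, sqrt(2) /2, sqrt( 3) , sqrt( 3 ),pi, sqrt( 13), 5,8, 9,5* sqrt (15 )] 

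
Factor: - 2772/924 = - 3 = -3^1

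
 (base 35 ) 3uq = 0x128f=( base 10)4751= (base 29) 5io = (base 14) 1a35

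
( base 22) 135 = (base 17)1fb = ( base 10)555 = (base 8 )1053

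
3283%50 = 33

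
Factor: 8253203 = 7^1*263^1*4483^1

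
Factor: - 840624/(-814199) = 2^4 * 3^1*83^1*211^1*814199^ ( - 1)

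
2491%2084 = 407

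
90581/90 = 90581/90 = 1006.46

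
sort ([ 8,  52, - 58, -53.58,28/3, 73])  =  [-58, - 53.58,8,28/3, 52,  73]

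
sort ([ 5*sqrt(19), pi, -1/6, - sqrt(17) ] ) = [ - sqrt( 17),  -  1/6,pi,5*sqrt( 19 ) ]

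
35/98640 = 7/19728 = 0.00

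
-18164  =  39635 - 57799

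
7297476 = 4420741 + 2876735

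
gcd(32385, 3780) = 15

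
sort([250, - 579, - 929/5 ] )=[ - 579, - 929/5, 250 ] 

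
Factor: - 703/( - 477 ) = 3^( - 2) * 19^1*37^1 * 53^(  -  1)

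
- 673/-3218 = 673/3218 = 0.21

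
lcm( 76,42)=1596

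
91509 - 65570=25939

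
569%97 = 84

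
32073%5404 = 5053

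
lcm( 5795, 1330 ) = 81130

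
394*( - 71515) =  - 28176910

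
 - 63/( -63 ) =1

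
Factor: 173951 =197^1*883^1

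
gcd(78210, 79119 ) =9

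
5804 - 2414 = 3390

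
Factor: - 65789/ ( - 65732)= 2^( - 2)*16433^( - 1)*65789^1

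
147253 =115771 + 31482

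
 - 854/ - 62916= 61/4494 = 0.01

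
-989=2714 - 3703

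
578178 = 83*6966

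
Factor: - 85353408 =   -  2^6*3^2 * 7^1*21169^1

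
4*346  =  1384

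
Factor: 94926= 2^1 * 3^1*13^1*1217^1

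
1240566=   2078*597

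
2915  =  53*55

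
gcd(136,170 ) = 34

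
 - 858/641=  - 858/641 = -1.34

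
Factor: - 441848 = -2^3*11^1 * 5021^1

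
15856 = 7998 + 7858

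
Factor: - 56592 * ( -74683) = 4226460336 = 2^4 * 3^3*7^1*47^1*131^1 * 227^1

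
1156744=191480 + 965264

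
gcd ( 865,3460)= 865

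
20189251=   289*69859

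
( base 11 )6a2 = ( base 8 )1506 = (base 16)346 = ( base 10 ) 838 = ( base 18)2aa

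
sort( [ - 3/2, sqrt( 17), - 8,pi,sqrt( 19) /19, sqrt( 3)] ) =[ - 8, - 3/2, sqrt( 19 )/19, sqrt(3),pi, sqrt(17 ) ] 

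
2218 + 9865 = 12083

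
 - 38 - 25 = - 63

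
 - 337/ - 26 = 12 +25/26 = 12.96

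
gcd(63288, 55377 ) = 7911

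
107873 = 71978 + 35895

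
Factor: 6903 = 3^2 * 13^1 *59^1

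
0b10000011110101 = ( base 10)8437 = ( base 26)CCD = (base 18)180d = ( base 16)20f5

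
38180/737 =38180/737  =  51.80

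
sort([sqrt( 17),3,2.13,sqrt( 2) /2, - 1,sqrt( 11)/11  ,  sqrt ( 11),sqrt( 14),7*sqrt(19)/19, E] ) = [ - 1,  sqrt( 11)/11,sqrt( 2 ) /2,7*sqrt( 19 )/19, 2.13, E, 3 , sqrt(11),sqrt( 14 ),sqrt(17)] 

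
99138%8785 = 2503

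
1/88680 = 1/88680=0.00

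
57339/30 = 1911+3/10 = 1911.30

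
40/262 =20/131 = 0.15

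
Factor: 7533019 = 13^1 * 47^1*12329^1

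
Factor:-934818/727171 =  - 2^1*3^1*347^1*449^1 * 491^( - 1 )*1481^( - 1 )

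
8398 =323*26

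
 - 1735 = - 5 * 347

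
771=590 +181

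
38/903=38/903  =  0.04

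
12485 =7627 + 4858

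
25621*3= 76863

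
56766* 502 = 28496532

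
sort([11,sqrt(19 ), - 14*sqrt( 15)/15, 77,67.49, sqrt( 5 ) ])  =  [ - 14*sqrt(15 )/15, sqrt(5 ), sqrt(19 ),11,67.49,77 ] 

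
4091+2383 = 6474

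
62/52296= 31/26148 = 0.00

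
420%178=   64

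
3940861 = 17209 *229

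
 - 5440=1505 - 6945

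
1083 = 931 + 152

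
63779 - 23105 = 40674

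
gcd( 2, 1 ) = 1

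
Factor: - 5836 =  - 2^2*1459^1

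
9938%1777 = 1053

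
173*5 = 865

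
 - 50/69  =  -1+19/69 = -  0.72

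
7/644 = 1/92 = 0.01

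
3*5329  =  15987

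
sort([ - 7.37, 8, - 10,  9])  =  [ - 10,-7.37, 8, 9 ]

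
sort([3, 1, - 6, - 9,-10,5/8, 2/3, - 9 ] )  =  [ -10,- 9, - 9, - 6, 5/8,2/3,1, 3] 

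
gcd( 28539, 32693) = 1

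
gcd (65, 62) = 1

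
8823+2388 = 11211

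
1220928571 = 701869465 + 519059106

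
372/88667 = 372/88667 = 0.00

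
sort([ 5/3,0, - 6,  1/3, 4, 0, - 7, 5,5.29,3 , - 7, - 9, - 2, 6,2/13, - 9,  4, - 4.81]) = [- 9, - 9, - 7,- 7, - 6, - 4.81, - 2,  0 , 0,  2/13,  1/3,5/3,  3, 4, 4, 5,  5.29, 6]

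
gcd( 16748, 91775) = 1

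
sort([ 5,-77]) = [ - 77,5 ] 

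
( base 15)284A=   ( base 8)20654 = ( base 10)8620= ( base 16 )21ac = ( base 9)12737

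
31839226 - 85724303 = -53885077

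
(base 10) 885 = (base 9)1183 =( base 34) Q1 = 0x375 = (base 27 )15l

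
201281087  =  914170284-712889197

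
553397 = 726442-173045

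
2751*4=11004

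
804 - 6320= - 5516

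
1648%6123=1648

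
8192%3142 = 1908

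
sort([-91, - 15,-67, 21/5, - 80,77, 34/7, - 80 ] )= [-91,  -  80, - 80,-67,-15, 21/5, 34/7, 77 ]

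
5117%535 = 302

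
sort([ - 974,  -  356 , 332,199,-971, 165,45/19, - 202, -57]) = [ - 974, - 971,-356 , - 202, - 57, 45/19,165,  199, 332] 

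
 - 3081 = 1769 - 4850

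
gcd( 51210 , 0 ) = 51210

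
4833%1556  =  165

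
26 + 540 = 566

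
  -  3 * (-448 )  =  1344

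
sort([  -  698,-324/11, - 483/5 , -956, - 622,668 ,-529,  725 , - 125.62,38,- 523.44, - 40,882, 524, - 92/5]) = [ - 956 ,-698,-622, - 529, - 523.44,-125.62, - 483/5, - 40, - 324/11, - 92/5 , 38, 524, 668,725, 882] 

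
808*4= 3232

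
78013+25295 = 103308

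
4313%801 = 308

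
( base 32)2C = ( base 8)114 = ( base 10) 76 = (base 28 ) 2K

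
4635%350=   85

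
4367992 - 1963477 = 2404515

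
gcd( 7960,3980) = 3980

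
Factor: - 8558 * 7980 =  - 68292840 = - 2^3*3^1*5^1*7^1* 11^1 * 19^1 * 389^1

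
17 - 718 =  - 701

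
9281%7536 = 1745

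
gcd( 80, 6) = 2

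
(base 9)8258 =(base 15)1bd2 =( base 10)6047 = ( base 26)8OF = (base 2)1011110011111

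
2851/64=44 + 35/64 = 44.55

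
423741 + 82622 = 506363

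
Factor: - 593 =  - 593^1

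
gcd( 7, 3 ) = 1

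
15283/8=1910 + 3/8=1910.38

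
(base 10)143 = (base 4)2033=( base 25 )5I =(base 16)8f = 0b10001111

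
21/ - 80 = -1+ 59/80 = - 0.26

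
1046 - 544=502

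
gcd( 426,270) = 6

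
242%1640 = 242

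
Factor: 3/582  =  2^( - 1)*97^(  -  1) = 1/194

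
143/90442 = 13/8222 = 0.00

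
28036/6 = 14018/3 = 4672.67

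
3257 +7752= 11009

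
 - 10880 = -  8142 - 2738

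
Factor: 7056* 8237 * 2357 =136989481104 = 2^4*3^2*7^2*2357^1*8237^1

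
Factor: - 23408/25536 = - 11/12   =  - 2^( - 2 )  *  3^ (-1)* 11^1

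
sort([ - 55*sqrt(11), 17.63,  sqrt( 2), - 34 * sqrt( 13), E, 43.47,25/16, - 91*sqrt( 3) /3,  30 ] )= [ - 55*sqrt(  11) , - 34*sqrt( 13 ), - 91 * sqrt(3 )/3,sqrt( 2 ), 25/16, E, 17.63,30 , 43.47] 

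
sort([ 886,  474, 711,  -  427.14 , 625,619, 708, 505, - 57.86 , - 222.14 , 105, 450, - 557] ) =[  -  557, - 427.14, - 222.14, - 57.86, 105, 450, 474,  505, 619  ,  625, 708, 711, 886]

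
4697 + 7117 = 11814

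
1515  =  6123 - 4608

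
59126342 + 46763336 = 105889678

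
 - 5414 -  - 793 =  - 4621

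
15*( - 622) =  - 9330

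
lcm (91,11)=1001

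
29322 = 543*54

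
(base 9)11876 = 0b1111101000111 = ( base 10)8007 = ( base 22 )GBL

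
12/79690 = 6/39845 = 0.00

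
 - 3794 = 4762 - 8556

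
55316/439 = 126 + 2/439= 126.00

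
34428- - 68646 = 103074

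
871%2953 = 871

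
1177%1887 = 1177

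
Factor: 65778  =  2^1*3^1* 19^1*577^1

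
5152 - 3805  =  1347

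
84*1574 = 132216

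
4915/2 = 4915/2 = 2457.50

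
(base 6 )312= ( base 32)3k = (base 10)116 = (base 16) 74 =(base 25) 4g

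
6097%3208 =2889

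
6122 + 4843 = 10965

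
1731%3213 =1731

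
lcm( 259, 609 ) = 22533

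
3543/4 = 885 +3/4 = 885.75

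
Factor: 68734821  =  3^1 * 47^1*487481^1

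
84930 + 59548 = 144478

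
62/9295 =62/9295 = 0.01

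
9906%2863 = 1317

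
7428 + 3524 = 10952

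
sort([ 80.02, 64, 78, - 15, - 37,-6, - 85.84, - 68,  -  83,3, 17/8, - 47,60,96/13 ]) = [-85.84, - 83, - 68, - 47 ,  -  37, - 15, - 6,17/8,3,96/13,60,64,78,80.02] 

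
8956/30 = 298+8/15 = 298.53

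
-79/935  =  -1 + 856/935  =  - 0.08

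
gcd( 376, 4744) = 8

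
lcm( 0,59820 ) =0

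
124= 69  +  55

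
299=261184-260885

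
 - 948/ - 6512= 237/1628 = 0.15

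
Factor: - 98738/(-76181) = 2^1*7^( - 1)*10883^( - 1 )  *  49369^1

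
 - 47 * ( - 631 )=29657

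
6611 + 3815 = 10426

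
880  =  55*16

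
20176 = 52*388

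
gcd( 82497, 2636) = 1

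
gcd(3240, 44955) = 405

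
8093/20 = 8093/20 = 404.65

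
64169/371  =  172 + 51/53 = 172.96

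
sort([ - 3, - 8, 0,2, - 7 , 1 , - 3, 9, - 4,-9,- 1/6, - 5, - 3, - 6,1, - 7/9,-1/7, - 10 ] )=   [ - 10, - 9, -8, - 7, - 6,-5, - 4, - 3, - 3 , - 3 , - 7/9,-1/6, - 1/7,0, 1  ,  1, 2,9] 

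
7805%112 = 77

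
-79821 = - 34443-45378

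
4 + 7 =11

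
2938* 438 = 1286844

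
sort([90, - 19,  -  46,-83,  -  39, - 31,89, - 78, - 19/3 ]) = [ - 83, - 78, - 46, - 39,- 31,- 19,-19/3 , 89,  90]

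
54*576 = 31104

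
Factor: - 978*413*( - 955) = 2^1*3^1*5^1*7^1*59^1*163^1*191^1 = 385737870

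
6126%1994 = 144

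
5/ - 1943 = -5/1943= - 0.00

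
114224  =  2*57112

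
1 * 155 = 155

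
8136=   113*72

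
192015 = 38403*5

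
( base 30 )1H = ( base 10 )47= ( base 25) 1M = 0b101111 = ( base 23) 21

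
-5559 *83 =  - 461397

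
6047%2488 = 1071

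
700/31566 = 350/15783=   0.02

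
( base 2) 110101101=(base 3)120220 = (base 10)429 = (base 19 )13b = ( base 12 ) 2B9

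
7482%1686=738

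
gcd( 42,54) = 6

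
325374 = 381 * 854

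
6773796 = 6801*996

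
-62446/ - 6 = 10407 + 2/3 = 10407.67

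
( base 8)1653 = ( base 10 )939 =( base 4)32223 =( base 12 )663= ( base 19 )2b8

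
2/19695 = 2/19695 =0.00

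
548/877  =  548/877  =  0.62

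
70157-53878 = 16279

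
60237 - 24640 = 35597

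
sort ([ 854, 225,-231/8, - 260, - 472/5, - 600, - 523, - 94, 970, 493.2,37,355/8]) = [ - 600, - 523,-260, - 472/5, - 94 , - 231/8,37,355/8 , 225, 493.2,854,970] 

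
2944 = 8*368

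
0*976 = 0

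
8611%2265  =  1816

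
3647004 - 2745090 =901914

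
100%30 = 10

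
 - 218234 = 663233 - 881467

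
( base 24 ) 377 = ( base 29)27I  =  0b11101101111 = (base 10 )1903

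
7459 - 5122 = 2337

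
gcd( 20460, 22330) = 110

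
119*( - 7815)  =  -929985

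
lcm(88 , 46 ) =2024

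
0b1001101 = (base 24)35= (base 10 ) 77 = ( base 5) 302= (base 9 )85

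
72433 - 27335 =45098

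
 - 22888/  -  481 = 47 + 281/481 = 47.58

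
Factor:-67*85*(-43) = 5^1*17^1*43^1*67^1  =  244885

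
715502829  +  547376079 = 1262878908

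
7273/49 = 148  +  3/7  =  148.43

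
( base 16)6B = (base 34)35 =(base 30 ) 3h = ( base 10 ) 107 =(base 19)5C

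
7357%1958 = 1483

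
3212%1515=182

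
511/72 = 7 + 7/72 = 7.10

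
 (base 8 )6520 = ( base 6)23440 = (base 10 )3408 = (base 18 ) a96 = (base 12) 1B80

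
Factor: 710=2^1 *5^1*71^1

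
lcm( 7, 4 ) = 28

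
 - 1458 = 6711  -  8169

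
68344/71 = 962 + 42/71 = 962.59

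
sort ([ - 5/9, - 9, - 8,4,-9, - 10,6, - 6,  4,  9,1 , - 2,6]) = [ - 10,- 9, - 9,- 8,-6, - 2, - 5/9,1,4, 4,6,6,9 ] 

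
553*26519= 14665007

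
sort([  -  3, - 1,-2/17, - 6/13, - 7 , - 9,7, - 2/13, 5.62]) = [ - 9, - 7, - 3,-1, - 6/13, - 2/13, - 2/17,5.62 , 7 ]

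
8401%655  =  541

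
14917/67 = 222 + 43/67 = 222.64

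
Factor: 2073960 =2^3*3^2*5^1*7^1*823^1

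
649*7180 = 4659820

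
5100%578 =476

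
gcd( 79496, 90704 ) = 8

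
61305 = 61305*1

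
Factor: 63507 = 3^1 * 21169^1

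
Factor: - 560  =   - 2^4*5^1*7^1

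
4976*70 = 348320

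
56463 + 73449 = 129912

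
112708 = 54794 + 57914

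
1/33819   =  1/33819=   0.00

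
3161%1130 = 901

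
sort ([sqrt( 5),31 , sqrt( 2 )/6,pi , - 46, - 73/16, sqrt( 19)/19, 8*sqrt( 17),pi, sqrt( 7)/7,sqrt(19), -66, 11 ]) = [ - 66, -46, - 73/16,sqrt( 19 )/19, sqrt( 2) /6  ,  sqrt(7) /7, sqrt( 5),pi,  pi,sqrt(19 ),11 , 31, 8*sqrt( 17)] 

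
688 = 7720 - 7032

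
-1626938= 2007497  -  3634435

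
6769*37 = 250453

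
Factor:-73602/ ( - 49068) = 2^(-1 )*3^1 = 3/2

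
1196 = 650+546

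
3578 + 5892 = 9470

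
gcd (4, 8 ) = 4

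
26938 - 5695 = 21243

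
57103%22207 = 12689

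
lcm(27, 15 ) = 135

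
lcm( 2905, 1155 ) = 95865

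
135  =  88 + 47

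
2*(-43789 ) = -87578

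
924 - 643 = 281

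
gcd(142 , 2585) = 1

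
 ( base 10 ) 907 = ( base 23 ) 1GA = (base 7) 2434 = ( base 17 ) 326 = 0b1110001011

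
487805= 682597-194792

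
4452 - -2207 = 6659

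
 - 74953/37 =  - 74953/37 = - 2025.76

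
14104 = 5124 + 8980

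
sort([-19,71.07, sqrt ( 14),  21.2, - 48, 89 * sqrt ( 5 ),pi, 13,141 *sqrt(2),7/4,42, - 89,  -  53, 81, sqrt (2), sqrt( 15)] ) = [ - 89, - 53, - 48,- 19, sqrt( 2) , 7/4 , pi,  sqrt ( 14),sqrt( 15),13 , 21.2, 42,71.07 , 81,89*sqrt( 5 ),141*sqrt( 2) ]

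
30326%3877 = 3187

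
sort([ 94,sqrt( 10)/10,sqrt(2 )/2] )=[ sqrt(10)/10,sqrt (2)/2, 94]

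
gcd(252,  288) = 36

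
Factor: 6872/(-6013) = -8/7 = -2^3*7^( - 1 ) 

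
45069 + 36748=81817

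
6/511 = 6/511=0.01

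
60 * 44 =2640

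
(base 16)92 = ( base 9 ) 172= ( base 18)82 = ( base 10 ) 146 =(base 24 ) 62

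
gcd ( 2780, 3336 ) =556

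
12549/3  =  4183 = 4183.00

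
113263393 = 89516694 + 23746699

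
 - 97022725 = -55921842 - 41100883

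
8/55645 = 8/55645 = 0.00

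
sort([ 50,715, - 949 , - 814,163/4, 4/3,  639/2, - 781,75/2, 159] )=[ - 949, - 814,-781,4/3,75/2,  163/4,50, 159, 639/2,715]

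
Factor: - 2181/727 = - 3^1 = - 3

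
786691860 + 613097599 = 1399789459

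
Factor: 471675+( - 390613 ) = 81062=2^1*40531^1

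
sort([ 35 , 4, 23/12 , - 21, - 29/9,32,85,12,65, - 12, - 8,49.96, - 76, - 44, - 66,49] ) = [ - 76, - 66, - 44, - 21,-12 ,-8, - 29/9,23/12,4, 12, 32,35,49,49.96, 65,85 ]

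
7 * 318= 2226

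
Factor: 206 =2^1*103^1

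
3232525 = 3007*1075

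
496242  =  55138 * 9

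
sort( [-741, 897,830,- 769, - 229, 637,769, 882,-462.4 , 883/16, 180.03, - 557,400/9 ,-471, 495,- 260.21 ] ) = [ - 769,  -  741 , -557, - 471, - 462.4,  -  260.21,-229, 400/9,883/16, 180.03, 495, 637, 769 , 830 , 882  ,  897 ] 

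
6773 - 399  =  6374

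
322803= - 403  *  (-801 )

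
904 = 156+748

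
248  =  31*8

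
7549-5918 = 1631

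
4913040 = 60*81884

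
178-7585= - 7407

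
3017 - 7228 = - 4211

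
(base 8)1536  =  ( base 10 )862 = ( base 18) 2BG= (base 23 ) 1EB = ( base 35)OM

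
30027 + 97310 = 127337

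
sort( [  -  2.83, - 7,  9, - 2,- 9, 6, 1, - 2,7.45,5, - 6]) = [- 9  , - 7,  -  6, -2.83 , -2, - 2,1, 5,6, 7.45, 9 ] 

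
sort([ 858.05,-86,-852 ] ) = [ -852, - 86,858.05]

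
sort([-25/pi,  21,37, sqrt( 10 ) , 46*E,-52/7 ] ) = [  -  25/pi,  -  52/7,sqrt( 10 ),21  ,  37,46 * E ]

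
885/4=221+1/4 = 221.25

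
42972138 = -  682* ( - 63009)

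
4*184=736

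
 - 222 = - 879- -657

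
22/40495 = 22/40495 = 0.00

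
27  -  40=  - 13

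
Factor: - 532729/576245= - 5^( - 1)*17^1*31337^1* 115249^( - 1) 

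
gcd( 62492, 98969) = 1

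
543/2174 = 543/2174 = 0.25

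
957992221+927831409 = 1885823630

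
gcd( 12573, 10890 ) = 99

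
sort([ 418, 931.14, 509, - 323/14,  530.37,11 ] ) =[ - 323/14,  11,418, 509,530.37,931.14 ] 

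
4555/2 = 4555/2 = 2277.50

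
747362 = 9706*77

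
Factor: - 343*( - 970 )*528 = 175670880=2^5*3^1*5^1 * 7^3*11^1*97^1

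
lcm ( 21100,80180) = 400900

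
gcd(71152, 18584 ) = 8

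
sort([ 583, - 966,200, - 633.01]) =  [ - 966,-633.01, 200, 583] 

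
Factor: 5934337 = 5934337^1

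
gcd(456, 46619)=1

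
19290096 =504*38274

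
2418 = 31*78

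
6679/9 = 6679/9=742.11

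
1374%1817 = 1374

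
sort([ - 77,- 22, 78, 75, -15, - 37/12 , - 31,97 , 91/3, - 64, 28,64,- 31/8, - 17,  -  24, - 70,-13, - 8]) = [ - 77, - 70, - 64, - 31, - 24,-22, - 17, - 15, - 13 , - 8, - 31/8, - 37/12 , 28, 91/3, 64, 75, 78, 97 ] 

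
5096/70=364/5 =72.80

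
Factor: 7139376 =2^4*3^2*43^1*1153^1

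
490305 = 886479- 396174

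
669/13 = 51 +6/13= 51.46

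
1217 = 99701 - 98484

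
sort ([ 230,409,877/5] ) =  [ 877/5, 230, 409 ] 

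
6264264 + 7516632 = 13780896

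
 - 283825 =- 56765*5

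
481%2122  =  481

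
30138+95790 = 125928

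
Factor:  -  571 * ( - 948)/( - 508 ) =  - 3^1*79^1*127^( - 1)*571^1=-135327/127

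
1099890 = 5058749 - 3958859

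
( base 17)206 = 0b1001001000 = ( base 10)584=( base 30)JE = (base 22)14c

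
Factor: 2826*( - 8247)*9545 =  - 222455979990 = -2^1*3^3 * 5^1*23^1*83^1*157^1 *2749^1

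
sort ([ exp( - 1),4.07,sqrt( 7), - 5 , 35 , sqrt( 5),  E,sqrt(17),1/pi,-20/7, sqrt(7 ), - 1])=[ - 5, - 20/7, - 1, 1/pi,exp( - 1), sqrt( 5),sqrt( 7), sqrt( 7 ), E , 4.07,sqrt(17),35] 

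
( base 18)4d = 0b1010101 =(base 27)34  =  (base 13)67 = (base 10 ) 85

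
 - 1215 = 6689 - 7904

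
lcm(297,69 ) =6831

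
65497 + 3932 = 69429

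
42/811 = 42/811 = 0.05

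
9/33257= 9/33257 = 0.00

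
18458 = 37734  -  19276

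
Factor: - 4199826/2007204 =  - 699971/334534 = - 2^( - 1)*47^1*53^1*281^1*167267^( - 1 )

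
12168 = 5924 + 6244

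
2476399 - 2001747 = 474652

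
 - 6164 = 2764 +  -8928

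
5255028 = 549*9572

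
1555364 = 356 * 4369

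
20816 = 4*5204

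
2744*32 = 87808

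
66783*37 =2470971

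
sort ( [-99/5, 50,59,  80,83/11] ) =[ - 99/5,83/11,50,59,80 ]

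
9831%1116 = 903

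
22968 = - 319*( - 72)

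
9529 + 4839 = 14368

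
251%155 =96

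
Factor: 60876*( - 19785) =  - 1204431660=- 2^2*3^3*5^1 * 19^1*89^1*1319^1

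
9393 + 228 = 9621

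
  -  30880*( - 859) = 26525920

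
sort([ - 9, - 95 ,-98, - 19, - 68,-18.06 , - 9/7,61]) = [ - 98, - 95, - 68, - 19, - 18.06, - 9 , - 9/7,  61] 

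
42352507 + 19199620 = 61552127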